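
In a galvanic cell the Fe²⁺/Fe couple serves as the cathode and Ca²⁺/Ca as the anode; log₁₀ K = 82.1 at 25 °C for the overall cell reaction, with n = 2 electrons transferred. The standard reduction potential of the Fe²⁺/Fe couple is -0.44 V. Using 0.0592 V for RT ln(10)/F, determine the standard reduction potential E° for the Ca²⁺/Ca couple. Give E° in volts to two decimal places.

E°cell = (0.0592/n)·log K = (0.0592/2)(82.1) = +2.430 V.
Since Fe²⁺/Fe is the cathode and Ca²⁺/Ca the anode, E°cell = E°(Fe²⁺/Fe) − E°(Ca²⁺/Ca).
So E°(Ca²⁺/Ca) = E°(Fe²⁺/Fe) − E°cell = (-0.44) − (+2.430) = -2.87 V.

-2.87 V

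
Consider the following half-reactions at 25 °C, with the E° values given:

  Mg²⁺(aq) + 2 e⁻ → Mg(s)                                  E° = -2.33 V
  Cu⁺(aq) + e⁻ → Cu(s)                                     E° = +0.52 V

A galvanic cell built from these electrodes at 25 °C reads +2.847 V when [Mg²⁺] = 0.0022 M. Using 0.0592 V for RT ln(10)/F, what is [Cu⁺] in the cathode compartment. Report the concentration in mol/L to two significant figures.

Cu⁺/Cu is the cathode, Mg²⁺/Mg the anode: E°cell = +2.85 V, n = 2.
Overall reaction: 2 Cu⁺(aq) + Mg(s) → 2 Cu(s) + Mg²⁺(aq); Q = [Mg²⁺]^1/[Cu⁺]^2.
From E = E° − (0.0592/n) log Q: log Q = (E° − E)·n/0.0592 = (+2.85 − (+2.847))·2/0.0592 = 0.1014.
So 2·log[Cu⁺] = 1·log(0.0022) − log Q = -2.6576 − (0.1014) = -2.7590; log[Cu⁺] = -2.7590 / 2 = -1.3795; [Cu⁺] = 10^(-1.3795) ≈ 0.042 M.

0.042 M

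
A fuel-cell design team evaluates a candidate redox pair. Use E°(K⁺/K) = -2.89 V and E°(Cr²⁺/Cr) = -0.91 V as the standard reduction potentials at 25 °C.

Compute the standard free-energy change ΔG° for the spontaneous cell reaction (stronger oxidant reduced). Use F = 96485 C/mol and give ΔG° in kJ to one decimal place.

-382.1 kJ

Cr²⁺/Cr (E° = -0.91 V) is the cathode; K⁺/K (E° = -2.89 V) is the anode, so E°cell = +1.98 V.
Balancing electrons gives n = 2 (lcm of 2 and 1).
ΔG° = −nFE° = −(2)(96485)(+1.98) = -382,081 J = -382.1 kJ.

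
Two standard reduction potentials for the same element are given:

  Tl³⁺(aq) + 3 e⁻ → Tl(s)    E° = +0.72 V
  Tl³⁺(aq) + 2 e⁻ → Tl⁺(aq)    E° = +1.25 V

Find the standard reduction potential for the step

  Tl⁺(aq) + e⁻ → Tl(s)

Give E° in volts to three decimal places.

-0.340 V

Sequential free energies add, so n₃E°₃ = n₁E°₁ + n₂E°₂.
With n₃ = 3, and the known step contributing 2×(+1.25) V, the unknown satisfies 1·E° = 3×(+0.72) − 2×(+1.25) = -0.340.
E° = -0.340 / 1 = -0.340 V.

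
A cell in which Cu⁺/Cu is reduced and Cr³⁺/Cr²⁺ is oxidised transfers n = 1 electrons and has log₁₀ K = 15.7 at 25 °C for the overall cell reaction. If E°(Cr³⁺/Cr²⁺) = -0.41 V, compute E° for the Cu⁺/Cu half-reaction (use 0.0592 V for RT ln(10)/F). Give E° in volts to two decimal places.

E°cell = (0.0592/n)·log K = (0.0592/1)(15.7) = +0.929 V.
Since Cu⁺/Cu is the cathode and Cr³⁺/Cr²⁺ the anode, E°cell = E°(Cu⁺/Cu) − E°(Cr³⁺/Cr²⁺).
So E°(Cu⁺/Cu) = E°cell + E°(Cr³⁺/Cr²⁺) = +0.929 + (-0.41) = +0.52 V.

+0.52 V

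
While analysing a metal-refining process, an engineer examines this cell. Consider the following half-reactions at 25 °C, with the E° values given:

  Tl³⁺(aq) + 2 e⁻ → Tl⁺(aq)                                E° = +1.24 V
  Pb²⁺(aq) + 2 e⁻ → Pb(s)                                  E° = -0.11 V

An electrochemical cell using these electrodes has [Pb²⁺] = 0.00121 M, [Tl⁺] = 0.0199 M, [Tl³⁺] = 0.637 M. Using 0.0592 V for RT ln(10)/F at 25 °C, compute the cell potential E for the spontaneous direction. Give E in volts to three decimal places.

Tl³⁺/Tl⁺ is the cathode (higher E°), Pb²⁺/Pb the anode: E°cell = +1.24 − (-0.11) = +1.35 V, n = 2.
Overall: Tl³⁺(aq) + Pb(s) → Tl⁺(aq) + Pb²⁺(aq)
Q = [Tl⁺]·[Pb²⁺] / ([Tl³⁺]); log Q = -4.423.
E = E° − (0.0592/n) log Q = +1.35 − (0.0592/2)(-4.423) = +1.481 V.

+1.481 V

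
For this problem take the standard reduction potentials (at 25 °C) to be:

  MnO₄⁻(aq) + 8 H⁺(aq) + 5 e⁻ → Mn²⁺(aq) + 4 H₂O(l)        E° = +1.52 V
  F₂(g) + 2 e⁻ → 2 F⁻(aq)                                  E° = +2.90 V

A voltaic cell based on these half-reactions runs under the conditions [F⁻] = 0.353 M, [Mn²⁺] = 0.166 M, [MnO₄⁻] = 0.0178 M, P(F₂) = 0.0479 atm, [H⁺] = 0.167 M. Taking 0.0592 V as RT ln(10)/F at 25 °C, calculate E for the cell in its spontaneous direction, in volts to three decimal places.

+1.453 V

F₂/F⁻ is the cathode (higher E°), MnO₄⁻/Mn²⁺ the anode: E°cell = +2.90 − (+1.52) = +1.38 V, n = 10.
Overall: 5 F₂(g) + 2 Mn²⁺(aq) + 8 H₂O(l) → 10 F⁻(aq) + 2 MnO₄⁻(aq) + 16 H⁺(aq)
Q = [F⁻]^10·[MnO₄⁻]^2·[H⁺]^16 / (P(F₂)^5·[Mn²⁺]^2); log Q = -12.300.
E = E° − (0.0592/n) log Q = +1.38 − (0.0592/10)(-12.300) = +1.453 V.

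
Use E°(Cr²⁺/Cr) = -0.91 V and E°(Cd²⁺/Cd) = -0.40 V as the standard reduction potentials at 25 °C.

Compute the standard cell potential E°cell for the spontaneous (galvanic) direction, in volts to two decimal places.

The Cd²⁺/Cd couple has the higher reduction potential, so it is the cathode; Cr²⁺/Cr is oxidised at the anode.
E°cell = E°(cathode) − E°(anode) = (-0.40) − (-0.91) = +0.51 V.

+0.51 V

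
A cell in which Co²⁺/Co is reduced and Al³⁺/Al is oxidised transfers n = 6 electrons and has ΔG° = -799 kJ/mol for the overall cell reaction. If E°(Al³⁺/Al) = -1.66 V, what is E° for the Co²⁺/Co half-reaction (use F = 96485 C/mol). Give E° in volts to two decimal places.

-0.28 V

E°cell = −ΔG°/(nF) = −(-799×10³)/((6)(96485)) = +1.380 V.
Since Co²⁺/Co is the cathode and Al³⁺/Al the anode, E°cell = E°(Co²⁺/Co) − E°(Al³⁺/Al).
So E°(Co²⁺/Co) = E°cell + E°(Al³⁺/Al) = +1.380 + (-1.66) = -0.28 V.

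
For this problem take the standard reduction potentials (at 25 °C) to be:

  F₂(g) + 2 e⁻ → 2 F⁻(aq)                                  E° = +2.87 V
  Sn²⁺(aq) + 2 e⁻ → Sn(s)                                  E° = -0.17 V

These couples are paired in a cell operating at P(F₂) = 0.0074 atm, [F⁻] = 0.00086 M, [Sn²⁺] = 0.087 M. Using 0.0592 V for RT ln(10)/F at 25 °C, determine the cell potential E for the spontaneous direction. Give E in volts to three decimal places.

+3.190 V

F₂/F⁻ is the cathode (higher E°), Sn²⁺/Sn the anode: E°cell = +2.87 − (-0.17) = +3.04 V, n = 2.
Overall: F₂(g) + Sn(s) → 2 F⁻(aq) + Sn²⁺(aq)
Q = [F⁻]^2·[Sn²⁺] / (P(F₂)); log Q = -5.061.
E = E° − (0.0592/n) log Q = +3.04 − (0.0592/2)(-5.061) = +3.190 V.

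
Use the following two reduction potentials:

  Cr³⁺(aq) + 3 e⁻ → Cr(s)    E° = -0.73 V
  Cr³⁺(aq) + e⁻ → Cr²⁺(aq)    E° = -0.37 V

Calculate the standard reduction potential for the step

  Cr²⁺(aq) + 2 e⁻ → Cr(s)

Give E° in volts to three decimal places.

-0.910 V

Sequential free energies add, so n₃E°₃ = n₁E°₁ + n₂E°₂.
With n₃ = 3, and the known step contributing 1×(-0.37) V, the unknown satisfies 2·E° = 3×(-0.73) − 1×(-0.37) = -1.820.
E° = -1.820 / 2 = -0.910 V.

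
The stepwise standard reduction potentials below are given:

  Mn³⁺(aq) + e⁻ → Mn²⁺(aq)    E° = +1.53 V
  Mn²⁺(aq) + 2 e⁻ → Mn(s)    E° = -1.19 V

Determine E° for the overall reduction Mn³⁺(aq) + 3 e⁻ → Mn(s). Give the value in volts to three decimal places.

-0.283 V

Since ΔG° = −nFE° is additive over sequential reductions, n₃E°₃ = n₁E°₁ + n₂E°₂.
E°₃ = (1×+1.53 + 2×-1.19) / 3 = (-0.850) / 3 = -0.283 V.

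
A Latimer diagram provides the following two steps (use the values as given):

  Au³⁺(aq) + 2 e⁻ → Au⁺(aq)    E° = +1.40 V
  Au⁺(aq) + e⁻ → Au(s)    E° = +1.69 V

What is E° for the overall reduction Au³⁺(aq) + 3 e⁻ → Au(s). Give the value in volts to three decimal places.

+1.497 V

Standard free energies of sequential steps add: ΔG°₃ = ΔG°₁ + ΔG°₂, so n₃E°₃ = n₁E°₁ + n₂E°₂.
E°₃ = (2×+1.40 + 1×+1.69) / 3 = (+4.490) / 3 = +1.497 V.
E° values themselves are not directly additive — weighting by electron count is essential.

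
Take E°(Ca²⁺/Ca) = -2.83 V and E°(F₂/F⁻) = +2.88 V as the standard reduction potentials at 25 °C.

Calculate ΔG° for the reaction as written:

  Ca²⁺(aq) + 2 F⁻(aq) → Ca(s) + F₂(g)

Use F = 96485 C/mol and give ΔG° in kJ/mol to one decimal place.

As written, Ca²⁺/Ca is reduced (cathode) and F₂/F⁻ is oxidised (anode), so E°cell = (-2.83) − (+2.88) = -5.71 V.
Balancing electrons gives n = 2.
ΔG° = −nFE° = −(2)(96485)(-5.71) = 1,101,859 J = +1101.9 kJ/mol.

+1101.9 kJ/mol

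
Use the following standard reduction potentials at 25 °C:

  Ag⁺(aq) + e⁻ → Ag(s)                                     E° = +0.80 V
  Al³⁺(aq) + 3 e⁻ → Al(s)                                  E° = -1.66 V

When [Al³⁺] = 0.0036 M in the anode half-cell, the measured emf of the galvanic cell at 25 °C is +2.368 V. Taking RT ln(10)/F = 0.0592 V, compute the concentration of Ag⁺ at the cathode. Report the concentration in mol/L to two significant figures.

0.0043 M

Ag⁺/Ag is the cathode, Al³⁺/Al the anode: E°cell = +2.46 V, n = 3.
Overall reaction: 3 Ag⁺(aq) + Al(s) → 3 Ag(s) + Al³⁺(aq); Q = [Al³⁺]^1/[Ag⁺]^3.
From E = E° − (0.0592/n) log Q: log Q = (E° − E)·n/0.0592 = (+2.46 − (+2.368))·3/0.0592 = 4.6622.
So 3·log[Ag⁺] = 1·log(0.0036) − log Q = -2.4437 − (4.6622) = -7.1059; log[Ag⁺] = -7.1059 / 3 = -2.3686; [Ag⁺] = 10^(-2.3686) ≈ 0.0043 M.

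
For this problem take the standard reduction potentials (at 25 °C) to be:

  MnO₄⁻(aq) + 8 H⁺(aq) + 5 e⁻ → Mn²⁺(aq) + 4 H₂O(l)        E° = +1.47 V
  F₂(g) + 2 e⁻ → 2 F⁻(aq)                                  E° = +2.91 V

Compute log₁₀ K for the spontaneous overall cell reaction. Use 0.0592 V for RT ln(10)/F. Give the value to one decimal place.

243.2

Cathode: F₂/F⁻; anode: MnO₄⁻/Mn²⁺. E°cell = +1.44 V, n = 10.
log K = nE°cell / 0.0592 = (10)(+1.44) / 0.0592 = 243.2.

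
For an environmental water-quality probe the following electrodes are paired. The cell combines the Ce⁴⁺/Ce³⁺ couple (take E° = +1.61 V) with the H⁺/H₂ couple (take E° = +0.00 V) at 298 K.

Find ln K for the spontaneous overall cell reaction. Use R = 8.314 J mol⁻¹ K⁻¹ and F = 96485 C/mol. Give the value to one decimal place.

Cathode: Ce⁴⁺/Ce³⁺; anode: H⁺/H₂. E°cell = (+1.61) − (+0.00) = +1.61 V, with n = 2.
ΔG° = −nFE° = −RT ln K, so ln K = nFE°/(RT) = (2)(96485)(+1.61) / ((8.314)(298)) = 125.398.

125.4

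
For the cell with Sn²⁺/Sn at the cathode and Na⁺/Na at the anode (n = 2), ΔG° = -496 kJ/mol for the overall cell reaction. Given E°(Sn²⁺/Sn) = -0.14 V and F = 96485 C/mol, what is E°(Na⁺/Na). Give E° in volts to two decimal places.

-2.71 V

E°cell = −ΔG°/(nF) = −(-496×10³)/((2)(96485)) = +2.570 V.
Since Sn²⁺/Sn is the cathode and Na⁺/Na the anode, E°cell = E°(Sn²⁺/Sn) − E°(Na⁺/Na).
So E°(Na⁺/Na) = E°(Sn²⁺/Sn) − E°cell = (-0.14) − (+2.570) = -2.71 V.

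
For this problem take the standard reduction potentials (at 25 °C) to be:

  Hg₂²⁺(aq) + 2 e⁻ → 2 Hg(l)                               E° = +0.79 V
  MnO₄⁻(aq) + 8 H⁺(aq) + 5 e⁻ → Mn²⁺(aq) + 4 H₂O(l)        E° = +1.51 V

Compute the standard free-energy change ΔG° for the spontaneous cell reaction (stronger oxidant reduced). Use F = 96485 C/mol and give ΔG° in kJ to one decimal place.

MnO₄⁻/Mn²⁺ (E° = +1.51 V) is the cathode; Hg₂²⁺/Hg (E° = +0.79 V) is the anode, so E°cell = +0.72 V.
Balancing electrons gives n = 10 (lcm of 5 and 2).
ΔG° = −nFE° = −(10)(96485)(+0.72) = -694,692 J = -694.7 kJ.

-694.7 kJ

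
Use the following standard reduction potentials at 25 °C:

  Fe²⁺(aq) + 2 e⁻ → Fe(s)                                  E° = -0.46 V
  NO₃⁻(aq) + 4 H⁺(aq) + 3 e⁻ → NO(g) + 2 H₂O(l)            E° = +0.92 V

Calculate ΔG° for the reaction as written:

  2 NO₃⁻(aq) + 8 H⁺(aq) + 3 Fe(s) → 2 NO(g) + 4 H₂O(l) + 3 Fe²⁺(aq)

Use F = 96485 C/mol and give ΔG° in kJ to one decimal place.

-798.9 kJ

As written, NO₃⁻/NO is reduced (cathode) and Fe²⁺/Fe is oxidised (anode), so E°cell = (+0.92) − (-0.46) = +1.38 V.
Balancing electrons gives n = 6.
ΔG° = −nFE° = −(6)(96485)(+1.38) = -798,896 J = -798.9 kJ.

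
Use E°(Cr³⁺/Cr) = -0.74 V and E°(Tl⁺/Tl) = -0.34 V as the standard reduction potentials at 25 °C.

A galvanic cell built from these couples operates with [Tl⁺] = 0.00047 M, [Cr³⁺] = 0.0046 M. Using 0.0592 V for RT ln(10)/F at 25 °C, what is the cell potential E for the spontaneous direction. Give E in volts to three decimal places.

Tl⁺/Tl is the cathode (higher E°), Cr³⁺/Cr the anode: E°cell = -0.34 − (-0.74) = +0.40 V, n = 3.
Overall: 3 Tl⁺(aq) + Cr(s) → 3 Tl(s) + Cr³⁺(aq)
Q = [Cr³⁺] / ([Tl⁺]^3); log Q = 7.646.
E = E° − (0.0592/n) log Q = +0.40 − (0.0592/3)(7.646) = +0.249 V.

+0.249 V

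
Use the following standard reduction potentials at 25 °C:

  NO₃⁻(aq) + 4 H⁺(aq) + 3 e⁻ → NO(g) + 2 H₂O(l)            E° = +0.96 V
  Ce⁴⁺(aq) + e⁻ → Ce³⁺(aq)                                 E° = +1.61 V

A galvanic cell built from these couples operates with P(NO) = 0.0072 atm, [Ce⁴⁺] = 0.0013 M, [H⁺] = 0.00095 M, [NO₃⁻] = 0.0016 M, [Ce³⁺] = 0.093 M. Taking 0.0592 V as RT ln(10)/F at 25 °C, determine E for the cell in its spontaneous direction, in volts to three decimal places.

+0.792 V

Ce⁴⁺/Ce³⁺ is the cathode (higher E°), NO₃⁻/NO the anode: E°cell = +1.61 − (+0.96) = +0.65 V, n = 3.
Overall: 3 Ce⁴⁺(aq) + NO(g) + 2 H₂O(l) → 3 Ce³⁺(aq) + NO₃⁻(aq) + 4 H⁺(aq)
Q = [Ce³⁺]^3·[NO₃⁻]·[H⁺]^4 / ([Ce⁴⁺]^3·P(NO)); log Q = -7.179.
E = E° − (0.0592/n) log Q = +0.65 − (0.0592/3)(-7.179) = +0.792 V.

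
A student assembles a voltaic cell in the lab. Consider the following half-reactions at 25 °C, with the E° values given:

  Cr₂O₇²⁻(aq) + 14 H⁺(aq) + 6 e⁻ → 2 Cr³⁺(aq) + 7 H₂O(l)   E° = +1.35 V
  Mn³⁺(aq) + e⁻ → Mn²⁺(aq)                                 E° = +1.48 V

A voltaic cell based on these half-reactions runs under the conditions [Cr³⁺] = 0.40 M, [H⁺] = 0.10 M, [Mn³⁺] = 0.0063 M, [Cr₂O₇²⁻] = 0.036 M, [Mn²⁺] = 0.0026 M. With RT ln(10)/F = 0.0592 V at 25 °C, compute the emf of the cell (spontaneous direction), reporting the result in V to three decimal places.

+0.297 V

Mn³⁺/Mn²⁺ is the cathode (higher E°), Cr₂O₇²⁻/Cr³⁺ the anode: E°cell = +1.48 − (+1.35) = +0.13 V, n = 6.
Overall: 6 Mn³⁺(aq) + 2 Cr³⁺(aq) + 7 H₂O(l) → 6 Mn²⁺(aq) + Cr₂O₇²⁻(aq) + 14 H⁺(aq)
Q = [Mn²⁺]^6·[Cr₂O₇²⁻]·[H⁺]^14 / ([Mn³⁺]^6·[Cr³⁺]^2); log Q = -16.954.
E = E° − (0.0592/n) log Q = +0.13 − (0.0592/6)(-16.954) = +0.297 V.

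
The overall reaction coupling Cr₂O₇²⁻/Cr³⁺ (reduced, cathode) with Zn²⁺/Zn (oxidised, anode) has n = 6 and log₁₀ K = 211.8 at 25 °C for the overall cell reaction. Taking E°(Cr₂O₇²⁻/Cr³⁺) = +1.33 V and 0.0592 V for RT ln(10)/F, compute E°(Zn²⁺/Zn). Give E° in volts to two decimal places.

E°cell = (0.0592/n)·log K = (0.0592/6)(211.8) = +2.090 V.
Since Cr₂O₇²⁻/Cr³⁺ is the cathode and Zn²⁺/Zn the anode, E°cell = E°(Cr₂O₇²⁻/Cr³⁺) − E°(Zn²⁺/Zn).
So E°(Zn²⁺/Zn) = E°(Cr₂O₇²⁻/Cr³⁺) − E°cell = (+1.33) − (+2.090) = -0.76 V.

-0.76 V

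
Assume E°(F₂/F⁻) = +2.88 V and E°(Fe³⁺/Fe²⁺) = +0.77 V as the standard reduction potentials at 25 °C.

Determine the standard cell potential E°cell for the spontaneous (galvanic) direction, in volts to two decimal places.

The F₂/F⁻ couple has the higher reduction potential, so it is the cathode; Fe³⁺/Fe²⁺ is oxidised at the anode.
E°cell = E°(cathode) − E°(anode) = (+2.88) − (+0.77) = +2.11 V.

+2.11 V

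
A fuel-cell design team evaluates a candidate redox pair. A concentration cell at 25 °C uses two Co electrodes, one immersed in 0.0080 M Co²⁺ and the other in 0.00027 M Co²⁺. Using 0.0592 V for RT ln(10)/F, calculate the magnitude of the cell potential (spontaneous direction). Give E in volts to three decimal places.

+0.044 V

For a concentration cell E°cell = 0. The 0.0080 M side is the cathode (reduction is favoured where [Co²⁺] is higher).
With n = 2, E = −(0.0592/2) log([Co²⁺]ₐₙ/[Co²⁺]꜀ₐₜ) = −(0.0592/2) log(0.00027/0.008) = −(0.0592/2)(-1.472) = +0.044 V.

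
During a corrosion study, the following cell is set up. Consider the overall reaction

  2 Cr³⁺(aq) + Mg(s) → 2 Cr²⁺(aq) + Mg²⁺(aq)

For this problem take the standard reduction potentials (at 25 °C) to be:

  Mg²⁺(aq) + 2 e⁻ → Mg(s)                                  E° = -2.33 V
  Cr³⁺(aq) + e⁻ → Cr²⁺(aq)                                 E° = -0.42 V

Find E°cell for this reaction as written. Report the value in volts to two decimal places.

The Cr³⁺/Cr²⁺ couple has the higher reduction potential, so it is the cathode; Mg²⁺/Mg is oxidised at the anode.
E°cell = E°(cathode) − E°(anode) = (-0.42) − (-2.33) = +1.91 V.
Since E°cell > 0, the reaction is spontaneous under standard conditions.

+1.91 V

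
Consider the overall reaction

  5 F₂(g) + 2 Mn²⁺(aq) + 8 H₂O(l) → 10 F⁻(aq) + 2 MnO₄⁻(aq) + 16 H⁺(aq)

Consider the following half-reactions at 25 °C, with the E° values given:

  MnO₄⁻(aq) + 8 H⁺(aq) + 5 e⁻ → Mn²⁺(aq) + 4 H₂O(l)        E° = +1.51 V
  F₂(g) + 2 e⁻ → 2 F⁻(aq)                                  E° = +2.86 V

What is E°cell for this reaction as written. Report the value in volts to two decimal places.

The F₂/F⁻ couple has the higher reduction potential, so it is the cathode; MnO₄⁻/Mn²⁺ is oxidised at the anode.
E°cell = E°(cathode) − E°(anode) = (+2.86) − (+1.51) = +1.35 V.

+1.35 V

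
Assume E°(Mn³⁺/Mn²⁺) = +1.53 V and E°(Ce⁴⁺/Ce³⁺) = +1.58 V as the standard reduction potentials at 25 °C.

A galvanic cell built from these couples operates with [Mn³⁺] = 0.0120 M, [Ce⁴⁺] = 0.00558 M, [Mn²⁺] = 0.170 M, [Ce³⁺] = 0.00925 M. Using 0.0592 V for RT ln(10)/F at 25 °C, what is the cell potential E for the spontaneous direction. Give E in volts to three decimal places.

Ce⁴⁺/Ce³⁺ is the cathode (higher E°), Mn³⁺/Mn²⁺ the anode: E°cell = +1.58 − (+1.53) = +0.05 V, n = 1.
Overall: Ce⁴⁺(aq) + Mn²⁺(aq) → Ce³⁺(aq) + Mn³⁺(aq)
Q = [Ce³⁺]·[Mn³⁺] / ([Ce⁴⁺]·[Mn²⁺]); log Q = -0.932.
E = E° − (0.0592/n) log Q = +0.05 − (0.0592/1)(-0.932) = +0.105 V.

+0.105 V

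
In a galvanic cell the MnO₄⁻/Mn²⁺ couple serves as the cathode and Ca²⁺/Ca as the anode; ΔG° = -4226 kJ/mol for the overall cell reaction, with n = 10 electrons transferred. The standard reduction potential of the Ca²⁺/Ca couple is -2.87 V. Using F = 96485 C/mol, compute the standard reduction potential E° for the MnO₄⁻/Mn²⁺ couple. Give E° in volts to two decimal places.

+1.51 V

E°cell = −ΔG°/(nF) = −(-4226×10³)/((10)(96485)) = +4.380 V.
Since MnO₄⁻/Mn²⁺ is the cathode and Ca²⁺/Ca the anode, E°cell = E°(MnO₄⁻/Mn²⁺) − E°(Ca²⁺/Ca).
So E°(MnO₄⁻/Mn²⁺) = E°cell + E°(Ca²⁺/Ca) = +4.380 + (-2.87) = +1.51 V.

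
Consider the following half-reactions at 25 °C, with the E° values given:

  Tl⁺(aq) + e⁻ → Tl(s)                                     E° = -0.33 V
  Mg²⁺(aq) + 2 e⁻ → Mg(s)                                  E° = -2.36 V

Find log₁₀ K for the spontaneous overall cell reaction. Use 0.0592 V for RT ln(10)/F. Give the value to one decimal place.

68.6

Cathode: Tl⁺/Tl; anode: Mg²⁺/Mg. E°cell = +2.03 V, n = 2.
log K = nE°cell / 0.0592 = (2)(+2.03) / 0.0592 = 68.6.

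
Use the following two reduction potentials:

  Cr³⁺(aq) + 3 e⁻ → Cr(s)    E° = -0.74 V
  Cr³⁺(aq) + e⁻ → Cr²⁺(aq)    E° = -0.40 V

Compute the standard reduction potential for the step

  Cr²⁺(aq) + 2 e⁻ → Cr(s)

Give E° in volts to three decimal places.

-0.910 V

Sequential free energies add, so n₃E°₃ = n₁E°₁ + n₂E°₂.
With n₃ = 3, and the known step contributing 1×(-0.40) V, the unknown satisfies 2·E° = 3×(-0.74) − 1×(-0.40) = -1.820.
E° = -1.820 / 2 = -0.910 V.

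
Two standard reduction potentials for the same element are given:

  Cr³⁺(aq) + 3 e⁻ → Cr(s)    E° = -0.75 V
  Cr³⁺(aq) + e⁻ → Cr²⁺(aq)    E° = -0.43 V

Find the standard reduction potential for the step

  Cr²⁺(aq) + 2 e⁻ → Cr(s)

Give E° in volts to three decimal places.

Sequential free energies add, so n₃E°₃ = n₁E°₁ + n₂E°₂.
With n₃ = 3, and the known step contributing 1×(-0.43) V, the unknown satisfies 2·E° = 3×(-0.75) − 1×(-0.43) = -1.820.
E° = -1.820 / 2 = -0.910 V.

-0.910 V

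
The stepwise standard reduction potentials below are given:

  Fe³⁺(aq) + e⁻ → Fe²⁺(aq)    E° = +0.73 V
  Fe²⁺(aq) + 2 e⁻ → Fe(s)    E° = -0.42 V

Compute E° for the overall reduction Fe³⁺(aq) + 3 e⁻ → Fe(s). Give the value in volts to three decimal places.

Standard free energies of sequential steps add: ΔG°₃ = ΔG°₁ + ΔG°₂, so n₃E°₃ = n₁E°₁ + n₂E°₂.
E°₃ = (1×+0.73 + 2×-0.42) / 3 = (-0.110) / 3 = -0.037 V.
Simply averaging or adding the two E° values would be wrong; the electron-weighted sum is required.

-0.037 V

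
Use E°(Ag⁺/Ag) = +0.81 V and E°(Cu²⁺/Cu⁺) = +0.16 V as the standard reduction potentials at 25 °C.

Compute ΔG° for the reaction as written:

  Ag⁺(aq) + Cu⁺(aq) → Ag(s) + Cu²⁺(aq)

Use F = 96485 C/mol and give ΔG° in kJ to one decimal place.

-62.7 kJ

As written, Ag⁺/Ag is reduced (cathode) and Cu²⁺/Cu⁺ is oxidised (anode), so E°cell = (+0.81) − (+0.16) = +0.65 V.
Balancing electrons gives n = 1.
ΔG° = −nFE° = −(1)(96485)(+0.65) = -62,715 J = -62.7 kJ.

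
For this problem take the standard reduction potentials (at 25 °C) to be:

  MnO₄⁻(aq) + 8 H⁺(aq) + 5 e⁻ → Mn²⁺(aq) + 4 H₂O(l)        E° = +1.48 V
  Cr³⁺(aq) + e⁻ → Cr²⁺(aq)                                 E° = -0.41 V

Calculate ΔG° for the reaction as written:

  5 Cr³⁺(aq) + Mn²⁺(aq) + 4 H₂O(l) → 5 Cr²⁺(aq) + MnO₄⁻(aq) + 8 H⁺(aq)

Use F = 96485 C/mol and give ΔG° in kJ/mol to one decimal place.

+911.8 kJ/mol

As written, Cr³⁺/Cr²⁺ is reduced (cathode) and MnO₄⁻/Mn²⁺ is oxidised (anode), so E°cell = (-0.41) − (+1.48) = -1.89 V.
Balancing electrons gives n = 5.
ΔG° = −nFE° = −(5)(96485)(-1.89) = 911,783 J = +911.8 kJ/mol.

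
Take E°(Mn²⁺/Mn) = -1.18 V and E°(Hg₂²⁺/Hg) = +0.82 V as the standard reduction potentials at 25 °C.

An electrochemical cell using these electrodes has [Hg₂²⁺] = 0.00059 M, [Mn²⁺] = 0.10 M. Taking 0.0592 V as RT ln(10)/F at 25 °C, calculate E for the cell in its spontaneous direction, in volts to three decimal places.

Hg₂²⁺/Hg is the cathode (higher E°), Mn²⁺/Mn the anode: E°cell = +0.82 − (-1.18) = +2.00 V, n = 2.
Overall: Hg₂²⁺(aq) + Mn(s) → 2 Hg(l) + Mn²⁺(aq)
Q = [Mn²⁺] / ([Hg₂²⁺]); log Q = 2.229.
E = E° − (0.0592/n) log Q = +2.00 − (0.0592/2)(2.229) = +1.934 V.

+1.934 V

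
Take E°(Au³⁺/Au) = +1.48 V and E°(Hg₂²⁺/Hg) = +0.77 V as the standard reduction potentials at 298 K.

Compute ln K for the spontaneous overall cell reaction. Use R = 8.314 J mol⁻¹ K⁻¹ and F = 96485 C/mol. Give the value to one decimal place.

Cathode: Au³⁺/Au; anode: Hg₂²⁺/Hg. E°cell = (+1.48) − (+0.77) = +0.71 V, with n = 6.
ΔG° = −nFE° = −RT ln K, so ln K = nFE°/(RT) = (6)(96485)(+0.71) / ((8.314)(298)) = 165.899.

165.9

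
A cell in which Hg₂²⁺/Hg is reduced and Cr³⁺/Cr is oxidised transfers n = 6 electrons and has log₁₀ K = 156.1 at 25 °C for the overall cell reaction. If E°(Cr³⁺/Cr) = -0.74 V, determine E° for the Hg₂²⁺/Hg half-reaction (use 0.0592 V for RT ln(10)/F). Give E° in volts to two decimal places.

+0.80 V

E°cell = (0.0592/n)·log K = (0.0592/6)(156.1) = +1.540 V.
Since Hg₂²⁺/Hg is the cathode and Cr³⁺/Cr the anode, E°cell = E°(Hg₂²⁺/Hg) − E°(Cr³⁺/Cr).
So E°(Hg₂²⁺/Hg) = E°cell + E°(Cr³⁺/Cr) = +1.540 + (-0.74) = +0.80 V.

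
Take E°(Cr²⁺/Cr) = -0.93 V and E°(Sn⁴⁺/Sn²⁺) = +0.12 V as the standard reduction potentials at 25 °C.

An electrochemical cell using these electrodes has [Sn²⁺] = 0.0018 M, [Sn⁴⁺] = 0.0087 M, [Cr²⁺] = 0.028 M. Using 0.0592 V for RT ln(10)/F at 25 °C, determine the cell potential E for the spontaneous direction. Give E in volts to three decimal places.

Sn⁴⁺/Sn²⁺ is the cathode (higher E°), Cr²⁺/Cr the anode: E°cell = +0.12 − (-0.93) = +1.05 V, n = 2.
Overall: Sn⁴⁺(aq) + Cr(s) → Sn²⁺(aq) + Cr²⁺(aq)
Q = [Sn²⁺]·[Cr²⁺] / ([Sn⁴⁺]); log Q = -2.237.
E = E° − (0.0592/n) log Q = +1.05 − (0.0592/2)(-2.237) = +1.116 V.

+1.116 V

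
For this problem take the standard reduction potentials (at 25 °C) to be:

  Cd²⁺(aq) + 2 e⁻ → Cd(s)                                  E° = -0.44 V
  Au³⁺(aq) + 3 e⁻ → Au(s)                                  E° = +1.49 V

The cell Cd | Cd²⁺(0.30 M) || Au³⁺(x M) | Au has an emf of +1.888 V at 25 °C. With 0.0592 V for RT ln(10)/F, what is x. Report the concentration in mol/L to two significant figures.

Au³⁺/Au is the cathode, Cd²⁺/Cd the anode: E°cell = +1.93 V, n = 6.
Overall reaction: 2 Au³⁺(aq) + 3 Cd(s) → 2 Au(s) + 3 Cd²⁺(aq); Q = [Cd²⁺]^3/[Au³⁺]^2.
From E = E° − (0.0592/n) log Q: log Q = (E° − E)·n/0.0592 = (+1.93 − (+1.888))·6/0.0592 = 4.2568.
So 2·log[Au³⁺] = 3·log(0.3) − log Q = -1.5686 − (4.2568) = -5.8254; log[Au³⁺] = -5.8254 / 2 = -2.9127; [Au³⁺] = 10^(-2.9127) ≈ 0.0012 M.

0.0012 M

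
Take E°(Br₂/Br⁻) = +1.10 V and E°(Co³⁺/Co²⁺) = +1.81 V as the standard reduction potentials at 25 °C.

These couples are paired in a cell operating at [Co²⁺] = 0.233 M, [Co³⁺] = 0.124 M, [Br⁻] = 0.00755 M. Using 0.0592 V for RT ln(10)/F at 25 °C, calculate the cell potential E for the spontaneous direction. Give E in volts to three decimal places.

Co³⁺/Co²⁺ is the cathode (higher E°), Br₂/Br⁻ the anode: E°cell = +1.81 − (+1.10) = +0.71 V, n = 2.
Overall: 2 Co³⁺(aq) + 2 Br⁻(aq) → 2 Co²⁺(aq) + Br₂(l)
Q = [Co²⁺]^2 / ([Co³⁺]^2·[Br⁻]^2); log Q = 4.792.
E = E° − (0.0592/n) log Q = +0.71 − (0.0592/2)(4.792) = +0.568 V.

+0.568 V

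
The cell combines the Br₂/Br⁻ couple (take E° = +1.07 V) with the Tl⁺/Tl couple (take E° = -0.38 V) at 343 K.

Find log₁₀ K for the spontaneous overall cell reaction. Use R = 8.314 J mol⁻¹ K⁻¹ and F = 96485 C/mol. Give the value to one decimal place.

Cathode: Br₂/Br⁻; anode: Tl⁺/Tl. E°cell = (+1.07) − (-0.38) = +1.45 V, with n = 2.
ΔG° = −nFE° = −RT ln K, so ln K = nFE°/(RT) = (2)(96485)(+1.45) / ((8.314)(343)) = 98.119.
log₁₀ K = 98.119 / ln 10 = 42.6.

42.6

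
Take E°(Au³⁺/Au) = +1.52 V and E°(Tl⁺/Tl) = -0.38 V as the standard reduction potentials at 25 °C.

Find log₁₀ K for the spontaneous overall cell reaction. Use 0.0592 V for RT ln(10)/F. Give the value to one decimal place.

96.3

Cathode: Au³⁺/Au; anode: Tl⁺/Tl. E°cell = +1.90 V, n = 3.
log K = nE°cell / 0.0592 = (3)(+1.90) / 0.0592 = 96.3.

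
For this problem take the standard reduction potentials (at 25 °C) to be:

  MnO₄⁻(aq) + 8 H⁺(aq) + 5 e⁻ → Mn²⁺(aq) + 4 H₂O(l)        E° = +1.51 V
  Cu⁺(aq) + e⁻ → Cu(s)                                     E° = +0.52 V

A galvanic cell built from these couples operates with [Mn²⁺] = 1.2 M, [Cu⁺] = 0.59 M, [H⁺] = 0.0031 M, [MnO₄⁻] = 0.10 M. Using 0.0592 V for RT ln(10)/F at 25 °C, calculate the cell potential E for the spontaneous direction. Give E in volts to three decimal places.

+0.753 V

MnO₄⁻/Mn²⁺ is the cathode (higher E°), Cu⁺/Cu the anode: E°cell = +1.51 − (+0.52) = +0.99 V, n = 5.
Overall: MnO₄⁻(aq) + 8 H⁺(aq) + 5 Cu(s) → Mn²⁺(aq) + 4 H₂O(l) + 5 Cu⁺(aq)
Q = [Mn²⁺]·[Cu⁺]^5 / ([MnO₄⁻]·[H⁺]^8); log Q = 20.003.
E = E° − (0.0592/n) log Q = +0.99 − (0.0592/5)(20.003) = +0.753 V.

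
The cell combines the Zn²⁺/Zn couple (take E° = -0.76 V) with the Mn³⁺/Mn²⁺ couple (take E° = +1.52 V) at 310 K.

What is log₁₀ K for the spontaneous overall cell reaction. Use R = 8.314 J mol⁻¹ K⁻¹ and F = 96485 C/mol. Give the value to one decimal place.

Cathode: Mn³⁺/Mn²⁺; anode: Zn²⁺/Zn. E°cell = (+1.52) − (-0.76) = +2.28 V, with n = 2.
ΔG° = −nFE° = −RT ln K, so ln K = nFE°/(RT) = (2)(96485)(+2.28) / ((8.314)(310)) = 170.708.
log₁₀ K = 170.708 / ln 10 = 74.1.

74.1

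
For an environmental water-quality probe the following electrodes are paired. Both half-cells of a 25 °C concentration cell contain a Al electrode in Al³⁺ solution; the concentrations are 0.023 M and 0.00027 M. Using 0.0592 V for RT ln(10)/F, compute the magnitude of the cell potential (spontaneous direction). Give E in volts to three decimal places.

For a concentration cell E°cell = 0. The 0.023 M side is the cathode (reduction is favoured where [Al³⁺] is higher).
With n = 3, E = −(0.0592/3) log([Al³⁺]ₐₙ/[Al³⁺]꜀ₐₜ) = −(0.0592/3) log(0.00027/0.023) = −(0.0592/3)(-1.930) = +0.038 V.

+0.038 V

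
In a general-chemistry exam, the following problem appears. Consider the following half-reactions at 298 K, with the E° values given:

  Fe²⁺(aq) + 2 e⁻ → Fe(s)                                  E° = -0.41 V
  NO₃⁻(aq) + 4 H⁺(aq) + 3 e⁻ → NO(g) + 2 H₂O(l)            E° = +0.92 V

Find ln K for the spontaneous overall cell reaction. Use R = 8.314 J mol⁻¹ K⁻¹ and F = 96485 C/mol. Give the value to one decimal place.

Cathode: NO₃⁻/NO; anode: Fe²⁺/Fe. E°cell = (+0.92) − (-0.41) = +1.33 V, with n = 6.
ΔG° = −nFE° = −RT ln K, so ln K = nFE°/(RT) = (6)(96485)(+1.33) / ((8.314)(298)) = 310.768.

310.8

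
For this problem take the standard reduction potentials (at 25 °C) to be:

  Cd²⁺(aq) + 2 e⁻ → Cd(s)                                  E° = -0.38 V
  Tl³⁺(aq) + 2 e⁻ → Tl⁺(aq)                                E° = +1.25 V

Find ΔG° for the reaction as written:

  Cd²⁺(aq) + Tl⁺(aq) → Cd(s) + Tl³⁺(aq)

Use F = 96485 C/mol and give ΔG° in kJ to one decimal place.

As written, Cd²⁺/Cd is reduced (cathode) and Tl³⁺/Tl⁺ is oxidised (anode), so E°cell = (-0.38) − (+1.25) = -1.63 V.
Balancing electrons gives n = 2.
ΔG° = −nFE° = −(2)(96485)(-1.63) = 314,541 J = +314.5 kJ.

+314.5 kJ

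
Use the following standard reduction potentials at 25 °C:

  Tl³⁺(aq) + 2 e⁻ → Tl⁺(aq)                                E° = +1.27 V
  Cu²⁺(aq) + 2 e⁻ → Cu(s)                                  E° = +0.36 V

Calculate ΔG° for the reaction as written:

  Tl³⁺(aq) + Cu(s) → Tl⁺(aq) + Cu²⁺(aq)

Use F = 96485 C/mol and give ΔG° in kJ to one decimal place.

-175.6 kJ

As written, Tl³⁺/Tl⁺ is reduced (cathode) and Cu²⁺/Cu is oxidised (anode), so E°cell = (+1.27) − (+0.36) = +0.91 V.
Balancing electrons gives n = 2.
ΔG° = −nFE° = −(2)(96485)(+0.91) = -175,603 J = -175.6 kJ.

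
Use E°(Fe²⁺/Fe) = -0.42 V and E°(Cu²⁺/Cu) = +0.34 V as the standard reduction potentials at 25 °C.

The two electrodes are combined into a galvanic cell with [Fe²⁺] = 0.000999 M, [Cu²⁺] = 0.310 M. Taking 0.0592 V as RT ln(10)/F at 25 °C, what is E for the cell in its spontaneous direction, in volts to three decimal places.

+0.834 V

Cu²⁺/Cu is the cathode (higher E°), Fe²⁺/Fe the anode: E°cell = +0.34 − (-0.42) = +0.76 V, n = 2.
Overall: Cu²⁺(aq) + Fe(s) → Cu(s) + Fe²⁺(aq)
Q = [Fe²⁺] / ([Cu²⁺]); log Q = -2.492.
E = E° − (0.0592/n) log Q = +0.76 − (0.0592/2)(-2.492) = +0.834 V.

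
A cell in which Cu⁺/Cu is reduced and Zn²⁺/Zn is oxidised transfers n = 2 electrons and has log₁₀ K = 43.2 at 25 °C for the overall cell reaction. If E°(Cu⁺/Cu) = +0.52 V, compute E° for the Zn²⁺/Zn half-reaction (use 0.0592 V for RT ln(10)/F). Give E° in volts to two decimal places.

-0.76 V

E°cell = (0.0592/n)·log K = (0.0592/2)(43.2) = +1.279 V.
Since Cu⁺/Cu is the cathode and Zn²⁺/Zn the anode, E°cell = E°(Cu⁺/Cu) − E°(Zn²⁺/Zn).
So E°(Zn²⁺/Zn) = E°(Cu⁺/Cu) − E°cell = (+0.52) − (+1.279) = -0.76 V.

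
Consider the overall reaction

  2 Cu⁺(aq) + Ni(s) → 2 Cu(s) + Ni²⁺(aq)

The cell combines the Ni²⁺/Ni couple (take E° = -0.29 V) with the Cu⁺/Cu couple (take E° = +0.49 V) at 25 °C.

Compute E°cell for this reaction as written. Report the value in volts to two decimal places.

+0.78 V

The Cu⁺/Cu couple has the higher reduction potential, so it is the cathode; Ni²⁺/Ni is oxidised at the anode.
E°cell = E°(cathode) − E°(anode) = (+0.49) − (-0.29) = +0.78 V.
Since E°cell > 0, the reaction is spontaneous under standard conditions.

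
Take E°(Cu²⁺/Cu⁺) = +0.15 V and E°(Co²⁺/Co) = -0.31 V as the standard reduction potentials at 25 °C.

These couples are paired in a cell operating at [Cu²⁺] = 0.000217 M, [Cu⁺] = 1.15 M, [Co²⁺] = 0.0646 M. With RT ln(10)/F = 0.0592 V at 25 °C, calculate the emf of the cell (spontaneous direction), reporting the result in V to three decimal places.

Cu²⁺/Cu⁺ is the cathode (higher E°), Co²⁺/Co the anode: E°cell = +0.15 − (-0.31) = +0.46 V, n = 2.
Overall: 2 Cu²⁺(aq) + Co(s) → 2 Cu⁺(aq) + Co²⁺(aq)
Q = [Cu⁺]^2·[Co²⁺] / ([Cu²⁺]^2); log Q = 6.259.
E = E° − (0.0592/n) log Q = +0.46 − (0.0592/2)(6.259) = +0.275 V.

+0.275 V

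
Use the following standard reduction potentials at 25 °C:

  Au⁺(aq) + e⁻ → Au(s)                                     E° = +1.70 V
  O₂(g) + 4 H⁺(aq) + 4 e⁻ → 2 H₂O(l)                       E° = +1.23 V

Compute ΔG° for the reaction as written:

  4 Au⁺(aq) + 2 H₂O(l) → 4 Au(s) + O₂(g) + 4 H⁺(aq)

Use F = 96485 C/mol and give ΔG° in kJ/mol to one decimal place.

As written, Au⁺/Au is reduced (cathode) and O₂/H₂O is oxidised (anode), so E°cell = (+1.70) − (+1.23) = +0.47 V.
Balancing electrons gives n = 4.
ΔG° = −nFE° = −(4)(96485)(+0.47) = -181,392 J = -181.4 kJ/mol.

-181.4 kJ/mol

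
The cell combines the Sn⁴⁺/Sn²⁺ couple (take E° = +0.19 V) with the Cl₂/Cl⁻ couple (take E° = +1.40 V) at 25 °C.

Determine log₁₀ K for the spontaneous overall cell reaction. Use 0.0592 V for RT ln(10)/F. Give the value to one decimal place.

40.9

Cathode: Cl₂/Cl⁻; anode: Sn⁴⁺/Sn²⁺. E°cell = +1.21 V, n = 2.
log K = nE°cell / 0.0592 = (2)(+1.21) / 0.0592 = 40.9.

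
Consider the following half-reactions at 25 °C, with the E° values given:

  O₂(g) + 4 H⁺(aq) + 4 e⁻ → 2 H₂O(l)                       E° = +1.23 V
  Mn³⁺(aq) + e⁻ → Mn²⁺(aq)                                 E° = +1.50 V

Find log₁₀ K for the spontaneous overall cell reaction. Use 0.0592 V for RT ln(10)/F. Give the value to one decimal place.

Cathode: Mn³⁺/Mn²⁺; anode: O₂/H₂O. E°cell = +0.27 V, n = 4.
log K = nE°cell / 0.0592 = (4)(+0.27) / 0.0592 = 18.2.

18.2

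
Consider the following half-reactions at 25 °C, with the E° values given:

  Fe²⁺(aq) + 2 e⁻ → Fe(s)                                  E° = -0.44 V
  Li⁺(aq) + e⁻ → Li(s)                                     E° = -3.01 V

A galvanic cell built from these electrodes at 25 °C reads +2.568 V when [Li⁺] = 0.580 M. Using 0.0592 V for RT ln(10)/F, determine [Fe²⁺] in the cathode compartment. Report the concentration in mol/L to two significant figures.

Fe²⁺/Fe is the cathode, Li⁺/Li the anode: E°cell = +2.57 V, n = 2.
Overall reaction: Fe²⁺(aq) + 2 Li(s) → Fe(s) + 2 Li⁺(aq); Q = [Li⁺]^2/[Fe²⁺]^1.
From E = E° − (0.0592/n) log Q: log Q = (E° − E)·n/0.0592 = (+2.57 − (+2.568))·2/0.0592 = 0.0676.
So 1·log[Fe²⁺] = 2·log(0.58) − log Q = -0.4731 − (0.0676) = -0.5407; [Fe²⁺] = 10^(-0.5407) ≈ 0.29 M.

0.29 M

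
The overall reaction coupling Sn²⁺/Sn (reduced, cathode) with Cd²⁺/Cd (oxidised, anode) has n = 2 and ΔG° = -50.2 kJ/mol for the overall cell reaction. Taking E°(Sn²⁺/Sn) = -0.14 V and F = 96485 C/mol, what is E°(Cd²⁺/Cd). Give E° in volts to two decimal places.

E°cell = −ΔG°/(nF) = −(-50.2×10³)/((2)(96485)) = +0.260 V.
Since Sn²⁺/Sn is the cathode and Cd²⁺/Cd the anode, E°cell = E°(Sn²⁺/Sn) − E°(Cd²⁺/Cd).
So E°(Cd²⁺/Cd) = E°(Sn²⁺/Sn) − E°cell = (-0.14) − (+0.260) = -0.40 V.

-0.40 V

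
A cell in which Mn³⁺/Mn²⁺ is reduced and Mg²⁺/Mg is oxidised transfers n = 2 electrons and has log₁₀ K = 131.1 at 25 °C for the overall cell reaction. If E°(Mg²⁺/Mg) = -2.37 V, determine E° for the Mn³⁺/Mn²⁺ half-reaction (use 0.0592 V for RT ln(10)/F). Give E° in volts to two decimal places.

E°cell = (0.0592/n)·log K = (0.0592/2)(131.1) = +3.881 V.
Since Mn³⁺/Mn²⁺ is the cathode and Mg²⁺/Mg the anode, E°cell = E°(Mn³⁺/Mn²⁺) − E°(Mg²⁺/Mg).
So E°(Mn³⁺/Mn²⁺) = E°cell + E°(Mg²⁺/Mg) = +3.881 + (-2.37) = +1.51 V.

+1.51 V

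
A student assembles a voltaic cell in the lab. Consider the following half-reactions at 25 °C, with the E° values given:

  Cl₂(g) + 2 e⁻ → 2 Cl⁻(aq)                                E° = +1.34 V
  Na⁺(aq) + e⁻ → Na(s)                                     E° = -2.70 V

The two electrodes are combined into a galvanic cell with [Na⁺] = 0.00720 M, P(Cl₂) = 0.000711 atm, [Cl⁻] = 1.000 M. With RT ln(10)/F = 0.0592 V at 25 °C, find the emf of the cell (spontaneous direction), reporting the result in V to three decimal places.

+4.074 V

Cl₂/Cl⁻ is the cathode (higher E°), Na⁺/Na the anode: E°cell = +1.34 − (-2.70) = +4.04 V, n = 2.
Overall: Cl₂(g) + 2 Na(s) → 2 Cl⁻(aq) + 2 Na⁺(aq)
Q = [Cl⁻]^2·[Na⁺]^2 / (P(Cl₂)); log Q = -1.137.
E = E° − (0.0592/n) log Q = +4.04 − (0.0592/2)(-1.137) = +4.074 V.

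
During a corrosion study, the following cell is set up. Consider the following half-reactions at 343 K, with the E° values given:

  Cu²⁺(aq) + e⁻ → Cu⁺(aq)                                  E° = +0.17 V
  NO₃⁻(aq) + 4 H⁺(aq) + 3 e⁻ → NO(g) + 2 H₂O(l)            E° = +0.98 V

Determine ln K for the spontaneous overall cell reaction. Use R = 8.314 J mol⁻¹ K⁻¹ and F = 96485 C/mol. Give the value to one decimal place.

Cathode: NO₃⁻/NO; anode: Cu²⁺/Cu⁺. E°cell = (+0.98) − (+0.17) = +0.81 V, with n = 3.
ΔG° = −nFE° = −RT ln K, so ln K = nFE°/(RT) = (3)(96485)(+0.81) / ((8.314)(343)) = 82.217.

82.2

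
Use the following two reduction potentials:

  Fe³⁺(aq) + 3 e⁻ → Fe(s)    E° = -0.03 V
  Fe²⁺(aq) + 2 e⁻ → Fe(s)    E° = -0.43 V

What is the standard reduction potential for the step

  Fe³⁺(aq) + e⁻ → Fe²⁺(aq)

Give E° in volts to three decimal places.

Sequential free energies add, so n₃E°₃ = n₁E°₁ + n₂E°₂.
With n₃ = 3, and the known step contributing 2×(-0.43) V, the unknown satisfies 1·E° = 3×(-0.03) − 2×(-0.43) = +0.770.
E° = +0.770 / 1 = +0.770 V.

+0.770 V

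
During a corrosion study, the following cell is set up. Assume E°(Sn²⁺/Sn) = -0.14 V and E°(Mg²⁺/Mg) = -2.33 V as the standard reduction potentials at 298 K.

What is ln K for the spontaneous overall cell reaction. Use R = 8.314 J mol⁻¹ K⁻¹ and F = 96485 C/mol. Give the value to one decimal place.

Cathode: Sn²⁺/Sn; anode: Mg²⁺/Mg. E°cell = (-0.14) − (-2.33) = +2.19 V, with n = 2.
ΔG° = −nFE° = −RT ln K, so ln K = nFE°/(RT) = (2)(96485)(+2.19) / ((8.314)(298)) = 170.572.

170.6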